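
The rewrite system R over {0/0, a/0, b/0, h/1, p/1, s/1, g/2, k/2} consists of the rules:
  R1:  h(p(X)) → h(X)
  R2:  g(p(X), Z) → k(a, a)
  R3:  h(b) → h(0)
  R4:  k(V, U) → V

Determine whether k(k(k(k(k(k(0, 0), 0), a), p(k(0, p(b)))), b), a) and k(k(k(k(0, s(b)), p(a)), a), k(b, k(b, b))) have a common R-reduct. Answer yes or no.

yes — NF(t₁) = 0, NF(t₂) = 0

Reduce t₁ = k(k(k(k(k(k(0, 0), 0), a), p(k(0, p(b)))), b), a):
1. k(k(k(k(k(k(0, 0), 0), a), p(k(0, p(b)))), b), a)  →  k(k(k(k(k(0, 0), 0), a), p(k(0, p(b)))), b)   [R4 at ε]
2. k(k(k(k(k(0, 0), 0), a), p(k(0, p(b)))), b)  →  k(k(k(k(0, 0), 0), a), p(k(0, p(b))))   [R4 at ε]
3. k(k(k(k(0, 0), 0), a), p(k(0, p(b))))  →  k(k(k(0, 0), 0), a)   [R4 at ε]
4. k(k(k(0, 0), 0), a)  →  k(k(0, 0), 0)   [R4 at ε]
5. k(k(0, 0), 0)  →  k(0, 0)   [R4 at ε]
6. k(0, 0)  →  0   [R4 at ε]

Reduce t₂ = k(k(k(k(0, s(b)), p(a)), a), k(b, k(b, b))):
1. k(k(k(k(0, s(b)), p(a)), a), k(b, k(b, b)))  →  k(k(k(0, s(b)), p(a)), a)   [R4 at ε]
2. k(k(k(0, s(b)), p(a)), a)  →  k(k(0, s(b)), p(a))   [R4 at ε]
3. k(k(0, s(b)), p(a))  →  k(0, s(b))   [R4 at ε]
4. k(0, s(b))  →  0   [R4 at ε]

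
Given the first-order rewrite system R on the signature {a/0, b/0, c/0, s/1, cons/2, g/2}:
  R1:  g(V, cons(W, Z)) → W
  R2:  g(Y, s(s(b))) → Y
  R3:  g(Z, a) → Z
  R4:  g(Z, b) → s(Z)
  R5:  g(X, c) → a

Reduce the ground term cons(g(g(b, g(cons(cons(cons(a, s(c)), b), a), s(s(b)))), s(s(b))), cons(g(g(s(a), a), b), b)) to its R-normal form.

cons(cons(cons(a, s(c)), b), cons(s(s(a)), b))

1. cons(g(g(b, g(cons(cons(cons(a, s(c)), b), a), s(s(b)))), s(s(b))), cons(g(g(s(a), a), b), b))  →  cons(g(b, g(cons(cons(cons(a, s(c)), b), a), s(s(b)))), cons(g(g(s(a), a), b), b))   [R2 at 1]
2. cons(g(b, g(cons(cons(cons(a, s(c)), b), a), s(s(b)))), cons(g(g(s(a), a), b), b))  →  cons(g(b, cons(cons(cons(a, s(c)), b), a)), cons(g(g(s(a), a), b), b))   [R2 at 1.2]
3. cons(g(b, cons(cons(cons(a, s(c)), b), a)), cons(g(g(s(a), a), b), b))  →  cons(cons(cons(a, s(c)), b), cons(g(g(s(a), a), b), b))   [R1 at 1]
4. cons(cons(cons(a, s(c)), b), cons(g(g(s(a), a), b), b))  →  cons(cons(cons(a, s(c)), b), cons(s(g(s(a), a)), b))   [R4 at 2.1]
5. cons(cons(cons(a, s(c)), b), cons(s(g(s(a), a)), b))  →  cons(cons(cons(a, s(c)), b), cons(s(s(a)), b))   [R3 at 2.1.1]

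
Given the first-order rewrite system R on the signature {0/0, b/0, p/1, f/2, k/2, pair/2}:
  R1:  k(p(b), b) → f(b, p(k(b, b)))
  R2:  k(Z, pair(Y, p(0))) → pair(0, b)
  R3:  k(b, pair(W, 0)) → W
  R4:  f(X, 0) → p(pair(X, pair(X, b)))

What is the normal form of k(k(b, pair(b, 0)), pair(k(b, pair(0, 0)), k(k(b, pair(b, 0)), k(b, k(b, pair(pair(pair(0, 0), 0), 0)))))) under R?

1. k(k(b, pair(b, 0)), pair(k(b, pair(0, 0)), k(k(b, pair(b, 0)), k(b, k(b, pair(pair(pair(0, 0), 0), 0))))))  →  k(b, pair(k(b, pair(0, 0)), k(k(b, pair(b, 0)), k(b, k(b, pair(pair(pair(0, 0), 0), 0))))))   [R3 at 1]
2. k(b, pair(k(b, pair(0, 0)), k(k(b, pair(b, 0)), k(b, k(b, pair(pair(pair(0, 0), 0), 0))))))  →  k(b, pair(0, k(k(b, pair(b, 0)), k(b, k(b, pair(pair(pair(0, 0), 0), 0))))))   [R3 at 2.1]
3. k(b, pair(0, k(k(b, pair(b, 0)), k(b, k(b, pair(pair(pair(0, 0), 0), 0))))))  →  k(b, pair(0, k(b, k(b, k(b, pair(pair(pair(0, 0), 0), 0))))))   [R3 at 2.2.1]
4. k(b, pair(0, k(b, k(b, k(b, pair(pair(pair(0, 0), 0), 0))))))  →  k(b, pair(0, k(b, k(b, pair(pair(0, 0), 0)))))   [R3 at 2.2.2.2]
5. k(b, pair(0, k(b, k(b, pair(pair(0, 0), 0)))))  →  k(b, pair(0, k(b, pair(0, 0))))   [R3 at 2.2.2]
6. k(b, pair(0, k(b, pair(0, 0))))  →  k(b, pair(0, 0))   [R3 at 2.2]
7. k(b, pair(0, 0))  →  0   [R3 at ε]

0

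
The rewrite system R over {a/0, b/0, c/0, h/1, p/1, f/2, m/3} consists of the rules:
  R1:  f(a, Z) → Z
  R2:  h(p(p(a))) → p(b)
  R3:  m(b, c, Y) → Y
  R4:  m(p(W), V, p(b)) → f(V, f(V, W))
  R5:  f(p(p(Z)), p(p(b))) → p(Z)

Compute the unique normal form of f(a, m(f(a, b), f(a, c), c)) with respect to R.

1. f(a, m(f(a, b), f(a, c), c))  →  m(f(a, b), f(a, c), c)   [R1 at ε]
2. m(f(a, b), f(a, c), c)  →  m(b, f(a, c), c)   [R1 at 1]
3. m(b, f(a, c), c)  →  m(b, c, c)   [R1 at 2]
4. m(b, c, c)  →  c   [R3 at ε]

c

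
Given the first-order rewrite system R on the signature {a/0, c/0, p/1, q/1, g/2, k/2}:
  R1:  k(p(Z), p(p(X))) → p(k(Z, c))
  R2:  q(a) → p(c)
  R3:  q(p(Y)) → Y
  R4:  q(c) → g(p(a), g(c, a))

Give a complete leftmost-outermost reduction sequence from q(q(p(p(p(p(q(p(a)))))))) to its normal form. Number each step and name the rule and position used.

p(p(a))

1. q(q(p(p(p(p(q(p(a))))))))  →  q(p(p(p(q(p(a))))))   [R3 at 1]
2. q(p(p(p(q(p(a))))))  →  p(p(q(p(a))))   [R3 at ε]
3. p(p(q(p(a))))  →  p(p(a))   [R3 at 1.1]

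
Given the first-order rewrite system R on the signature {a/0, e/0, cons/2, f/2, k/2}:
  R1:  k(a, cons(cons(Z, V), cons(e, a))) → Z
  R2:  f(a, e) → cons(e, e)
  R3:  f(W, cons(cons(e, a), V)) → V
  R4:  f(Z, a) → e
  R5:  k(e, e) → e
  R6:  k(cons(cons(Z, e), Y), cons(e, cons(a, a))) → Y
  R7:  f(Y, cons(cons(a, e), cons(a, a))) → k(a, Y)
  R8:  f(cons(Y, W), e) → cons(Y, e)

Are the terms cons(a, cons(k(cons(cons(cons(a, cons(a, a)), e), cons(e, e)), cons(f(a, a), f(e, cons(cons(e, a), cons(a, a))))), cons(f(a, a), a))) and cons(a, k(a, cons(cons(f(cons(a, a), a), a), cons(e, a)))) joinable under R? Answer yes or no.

Reduce t₁ = cons(a, cons(k(cons(cons(cons(a, cons(a, a)), e), cons(e, e)), cons(f(a, a), f(e, cons(cons(e, a), cons(a, a))))), cons(f(a, a), a))):
1. cons(a, cons(k(cons(cons(cons(a, cons(a, a)), e), cons(e, e)), cons(f(a, a), f(e, cons(cons(e, a), cons(a, a))))), cons(f(a, a), a)))  →  cons(a, cons(k(cons(cons(cons(a, cons(a, a)), e), cons(e, e)), cons(e, f(e, cons(cons(e, a), cons(a, a))))), cons(f(a, a), a)))   [R4 at 2.1.2.1]
2. cons(a, cons(k(cons(cons(cons(a, cons(a, a)), e), cons(e, e)), cons(e, f(e, cons(cons(e, a), cons(a, a))))), cons(f(a, a), a)))  →  cons(a, cons(k(cons(cons(cons(a, cons(a, a)), e), cons(e, e)), cons(e, cons(a, a))), cons(f(a, a), a)))   [R3 at 2.1.2.2]
3. cons(a, cons(k(cons(cons(cons(a, cons(a, a)), e), cons(e, e)), cons(e, cons(a, a))), cons(f(a, a), a)))  →  cons(a, cons(cons(e, e), cons(f(a, a), a)))   [R6 at 2.1]
4. cons(a, cons(cons(e, e), cons(f(a, a), a)))  →  cons(a, cons(cons(e, e), cons(e, a)))   [R4 at 2.2.1]

Reduce t₂ = cons(a, k(a, cons(cons(f(cons(a, a), a), a), cons(e, a)))):
1. cons(a, k(a, cons(cons(f(cons(a, a), a), a), cons(e, a))))  →  cons(a, f(cons(a, a), a))   [R1 at 2]
2. cons(a, f(cons(a, a), a))  →  cons(a, e)   [R4 at 2]

no — NF(t₁) = cons(a, cons(cons(e, e), cons(e, a))), NF(t₂) = cons(a, e)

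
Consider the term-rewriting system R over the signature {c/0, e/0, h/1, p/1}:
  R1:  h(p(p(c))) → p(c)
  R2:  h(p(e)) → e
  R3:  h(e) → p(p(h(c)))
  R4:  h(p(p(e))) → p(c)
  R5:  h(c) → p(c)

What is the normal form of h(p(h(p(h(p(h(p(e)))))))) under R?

e

1. h(p(h(p(h(p(h(p(e))))))))  →  h(p(h(p(h(p(e))))))   [R2 at 1.1.1.1.1.1]
2. h(p(h(p(h(p(e))))))  →  h(p(h(p(e))))   [R2 at 1.1.1.1]
3. h(p(h(p(e))))  →  h(p(e))   [R2 at 1.1]
4. h(p(e))  →  e   [R2 at ε]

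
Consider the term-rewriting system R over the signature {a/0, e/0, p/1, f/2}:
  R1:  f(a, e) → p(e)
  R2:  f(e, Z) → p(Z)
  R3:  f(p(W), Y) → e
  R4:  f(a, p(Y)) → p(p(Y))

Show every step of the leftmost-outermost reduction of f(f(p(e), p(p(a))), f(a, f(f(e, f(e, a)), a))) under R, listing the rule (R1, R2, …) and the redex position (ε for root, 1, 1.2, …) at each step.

1. f(f(p(e), p(p(a))), f(a, f(f(e, f(e, a)), a)))  →  f(e, f(a, f(f(e, f(e, a)), a)))   [R3 at 1]
2. f(e, f(a, f(f(e, f(e, a)), a)))  →  p(f(a, f(f(e, f(e, a)), a)))   [R2 at ε]
3. p(f(a, f(f(e, f(e, a)), a)))  →  p(f(a, f(p(f(e, a)), a)))   [R2 at 1.2.1]
4. p(f(a, f(p(f(e, a)), a)))  →  p(f(a, e))   [R3 at 1.2]
5. p(f(a, e))  →  p(p(e))   [R1 at 1]

p(p(e))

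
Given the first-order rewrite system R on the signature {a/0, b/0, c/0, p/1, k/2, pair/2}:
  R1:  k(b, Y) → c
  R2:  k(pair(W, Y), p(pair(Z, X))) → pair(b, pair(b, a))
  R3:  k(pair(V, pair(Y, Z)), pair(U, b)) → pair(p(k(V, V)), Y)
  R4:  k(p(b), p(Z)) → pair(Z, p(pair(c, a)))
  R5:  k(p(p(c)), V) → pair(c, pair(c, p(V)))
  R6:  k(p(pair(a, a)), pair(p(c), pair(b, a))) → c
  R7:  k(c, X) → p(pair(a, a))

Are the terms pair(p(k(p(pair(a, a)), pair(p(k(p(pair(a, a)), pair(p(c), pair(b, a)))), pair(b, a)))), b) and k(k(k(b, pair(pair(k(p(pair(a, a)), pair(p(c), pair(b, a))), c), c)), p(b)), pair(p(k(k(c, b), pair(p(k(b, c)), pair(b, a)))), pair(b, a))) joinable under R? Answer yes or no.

no — NF(t₁) = pair(p(c), b), NF(t₂) = c

Reduce t₁ = pair(p(k(p(pair(a, a)), pair(p(k(p(pair(a, a)), pair(p(c), pair(b, a)))), pair(b, a)))), b):
1. pair(p(k(p(pair(a, a)), pair(p(k(p(pair(a, a)), pair(p(c), pair(b, a)))), pair(b, a)))), b)  →  pair(p(k(p(pair(a, a)), pair(p(c), pair(b, a)))), b)   [R6 at 1.1.2.1.1]
2. pair(p(k(p(pair(a, a)), pair(p(c), pair(b, a)))), b)  →  pair(p(c), b)   [R6 at 1.1]

Reduce t₂ = k(k(k(b, pair(pair(k(p(pair(a, a)), pair(p(c), pair(b, a))), c), c)), p(b)), pair(p(k(k(c, b), pair(p(k(b, c)), pair(b, a)))), pair(b, a))):
1. k(k(k(b, pair(pair(k(p(pair(a, a)), pair(p(c), pair(b, a))), c), c)), p(b)), pair(p(k(k(c, b), pair(p(k(b, c)), pair(b, a)))), pair(b, a)))  →  k(k(c, p(b)), pair(p(k(k(c, b), pair(p(k(b, c)), pair(b, a)))), pair(b, a)))   [R1 at 1.1]
2. k(k(c, p(b)), pair(p(k(k(c, b), pair(p(k(b, c)), pair(b, a)))), pair(b, a)))  →  k(p(pair(a, a)), pair(p(k(k(c, b), pair(p(k(b, c)), pair(b, a)))), pair(b, a)))   [R7 at 1]
3. k(p(pair(a, a)), pair(p(k(k(c, b), pair(p(k(b, c)), pair(b, a)))), pair(b, a)))  →  k(p(pair(a, a)), pair(p(k(p(pair(a, a)), pair(p(k(b, c)), pair(b, a)))), pair(b, a)))   [R7 at 2.1.1.1]
4. k(p(pair(a, a)), pair(p(k(p(pair(a, a)), pair(p(k(b, c)), pair(b, a)))), pair(b, a)))  →  k(p(pair(a, a)), pair(p(k(p(pair(a, a)), pair(p(c), pair(b, a)))), pair(b, a)))   [R1 at 2.1.1.2.1.1]
5. k(p(pair(a, a)), pair(p(k(p(pair(a, a)), pair(p(c), pair(b, a)))), pair(b, a)))  →  k(p(pair(a, a)), pair(p(c), pair(b, a)))   [R6 at 2.1.1]
6. k(p(pair(a, a)), pair(p(c), pair(b, a)))  →  c   [R6 at ε]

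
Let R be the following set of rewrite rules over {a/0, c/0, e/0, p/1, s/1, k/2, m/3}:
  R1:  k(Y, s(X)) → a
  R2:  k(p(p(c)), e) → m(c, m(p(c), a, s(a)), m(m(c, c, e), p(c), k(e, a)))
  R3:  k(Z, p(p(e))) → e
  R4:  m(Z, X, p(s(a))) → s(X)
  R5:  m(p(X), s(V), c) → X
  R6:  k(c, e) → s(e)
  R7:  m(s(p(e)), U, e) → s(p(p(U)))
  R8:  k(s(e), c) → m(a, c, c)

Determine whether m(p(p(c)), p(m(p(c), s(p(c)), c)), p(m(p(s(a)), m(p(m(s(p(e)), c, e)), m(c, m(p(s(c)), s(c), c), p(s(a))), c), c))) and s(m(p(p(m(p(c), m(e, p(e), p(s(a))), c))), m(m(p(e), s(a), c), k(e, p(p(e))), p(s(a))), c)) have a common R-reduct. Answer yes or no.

Reduce t₁ = m(p(p(c)), p(m(p(c), s(p(c)), c)), p(m(p(s(a)), m(p(m(s(p(e)), c, e)), m(c, m(p(s(c)), s(c), c), p(s(a))), c), c))):
1. m(p(p(c)), p(m(p(c), s(p(c)), c)), p(m(p(s(a)), m(p(m(s(p(e)), c, e)), m(c, m(p(s(c)), s(c), c), p(s(a))), c), c)))  →  m(p(p(c)), p(c), p(m(p(s(a)), m(p(m(s(p(e)), c, e)), m(c, m(p(s(c)), s(c), c), p(s(a))), c), c)))   [R5 at 2.1]
2. m(p(p(c)), p(c), p(m(p(s(a)), m(p(m(s(p(e)), c, e)), m(c, m(p(s(c)), s(c), c), p(s(a))), c), c)))  →  m(p(p(c)), p(c), p(m(p(s(a)), m(p(s(p(p(c)))), m(c, m(p(s(c)), s(c), c), p(s(a))), c), c)))   [R7 at 3.1.2.1.1]
3. m(p(p(c)), p(c), p(m(p(s(a)), m(p(s(p(p(c)))), m(c, m(p(s(c)), s(c), c), p(s(a))), c), c)))  →  m(p(p(c)), p(c), p(m(p(s(a)), m(p(s(p(p(c)))), s(m(p(s(c)), s(c), c)), c), c)))   [R4 at 3.1.2.2]
4. m(p(p(c)), p(c), p(m(p(s(a)), m(p(s(p(p(c)))), s(m(p(s(c)), s(c), c)), c), c)))  →  m(p(p(c)), p(c), p(m(p(s(a)), s(p(p(c))), c)))   [R5 at 3.1.2]
5. m(p(p(c)), p(c), p(m(p(s(a)), s(p(p(c))), c)))  →  m(p(p(c)), p(c), p(s(a)))   [R5 at 3.1]
6. m(p(p(c)), p(c), p(s(a)))  →  s(p(c))   [R4 at ε]

Reduce t₂ = s(m(p(p(m(p(c), m(e, p(e), p(s(a))), c))), m(m(p(e), s(a), c), k(e, p(p(e))), p(s(a))), c)):
1. s(m(p(p(m(p(c), m(e, p(e), p(s(a))), c))), m(m(p(e), s(a), c), k(e, p(p(e))), p(s(a))), c))  →  s(m(p(p(m(p(c), s(p(e)), c))), m(m(p(e), s(a), c), k(e, p(p(e))), p(s(a))), c))   [R4 at 1.1.1.1.2]
2. s(m(p(p(m(p(c), s(p(e)), c))), m(m(p(e), s(a), c), k(e, p(p(e))), p(s(a))), c))  →  s(m(p(p(c)), m(m(p(e), s(a), c), k(e, p(p(e))), p(s(a))), c))   [R5 at 1.1.1.1]
3. s(m(p(p(c)), m(m(p(e), s(a), c), k(e, p(p(e))), p(s(a))), c))  →  s(m(p(p(c)), s(k(e, p(p(e)))), c))   [R4 at 1.2]
4. s(m(p(p(c)), s(k(e, p(p(e)))), c))  →  s(p(c))   [R5 at 1]

yes — NF(t₁) = s(p(c)), NF(t₂) = s(p(c))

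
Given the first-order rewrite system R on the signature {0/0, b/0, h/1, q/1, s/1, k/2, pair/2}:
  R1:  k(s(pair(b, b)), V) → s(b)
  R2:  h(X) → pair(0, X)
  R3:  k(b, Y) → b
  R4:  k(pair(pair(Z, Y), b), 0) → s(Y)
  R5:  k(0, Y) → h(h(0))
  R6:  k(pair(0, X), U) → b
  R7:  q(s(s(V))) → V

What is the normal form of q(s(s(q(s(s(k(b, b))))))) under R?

1. q(s(s(q(s(s(k(b, b)))))))  →  q(s(s(k(b, b))))   [R7 at ε]
2. q(s(s(k(b, b))))  →  k(b, b)   [R7 at ε]
3. k(b, b)  →  b   [R3 at ε]

b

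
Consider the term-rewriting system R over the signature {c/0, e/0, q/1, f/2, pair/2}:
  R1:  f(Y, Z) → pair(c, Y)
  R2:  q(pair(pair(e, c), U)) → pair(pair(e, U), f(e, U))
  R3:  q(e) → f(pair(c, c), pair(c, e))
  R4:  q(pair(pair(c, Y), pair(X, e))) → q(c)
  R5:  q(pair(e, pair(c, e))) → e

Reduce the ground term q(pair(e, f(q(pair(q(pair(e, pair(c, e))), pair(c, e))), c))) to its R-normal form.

1. q(pair(e, f(q(pair(q(pair(e, pair(c, e))), pair(c, e))), c)))  →  q(pair(e, pair(c, q(pair(q(pair(e, pair(c, e))), pair(c, e))))))   [R1 at 1.2]
2. q(pair(e, pair(c, q(pair(q(pair(e, pair(c, e))), pair(c, e))))))  →  q(pair(e, pair(c, q(pair(e, pair(c, e))))))   [R5 at 1.2.2.1.1]
3. q(pair(e, pair(c, q(pair(e, pair(c, e))))))  →  q(pair(e, pair(c, e)))   [R5 at 1.2.2]
4. q(pair(e, pair(c, e)))  →  e   [R5 at ε]

e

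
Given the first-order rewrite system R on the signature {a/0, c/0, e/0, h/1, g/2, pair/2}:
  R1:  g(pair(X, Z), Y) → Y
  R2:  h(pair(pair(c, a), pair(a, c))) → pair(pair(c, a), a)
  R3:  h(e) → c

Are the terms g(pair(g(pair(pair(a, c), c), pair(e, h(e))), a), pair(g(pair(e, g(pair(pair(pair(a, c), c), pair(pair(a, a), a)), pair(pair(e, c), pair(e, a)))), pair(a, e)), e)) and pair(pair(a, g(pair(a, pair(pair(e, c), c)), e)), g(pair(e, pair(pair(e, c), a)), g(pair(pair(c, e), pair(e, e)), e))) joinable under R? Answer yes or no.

yes — NF(t₁) = pair(pair(a, e), e), NF(t₂) = pair(pair(a, e), e)

Reduce t₁ = g(pair(g(pair(pair(a, c), c), pair(e, h(e))), a), pair(g(pair(e, g(pair(pair(pair(a, c), c), pair(pair(a, a), a)), pair(pair(e, c), pair(e, a)))), pair(a, e)), e)):
1. g(pair(g(pair(pair(a, c), c), pair(e, h(e))), a), pair(g(pair(e, g(pair(pair(pair(a, c), c), pair(pair(a, a), a)), pair(pair(e, c), pair(e, a)))), pair(a, e)), e))  →  pair(g(pair(e, g(pair(pair(pair(a, c), c), pair(pair(a, a), a)), pair(pair(e, c), pair(e, a)))), pair(a, e)), e)   [R1 at ε]
2. pair(g(pair(e, g(pair(pair(pair(a, c), c), pair(pair(a, a), a)), pair(pair(e, c), pair(e, a)))), pair(a, e)), e)  →  pair(pair(a, e), e)   [R1 at 1]

Reduce t₂ = pair(pair(a, g(pair(a, pair(pair(e, c), c)), e)), g(pair(e, pair(pair(e, c), a)), g(pair(pair(c, e), pair(e, e)), e))):
1. pair(pair(a, g(pair(a, pair(pair(e, c), c)), e)), g(pair(e, pair(pair(e, c), a)), g(pair(pair(c, e), pair(e, e)), e)))  →  pair(pair(a, e), g(pair(e, pair(pair(e, c), a)), g(pair(pair(c, e), pair(e, e)), e)))   [R1 at 1.2]
2. pair(pair(a, e), g(pair(e, pair(pair(e, c), a)), g(pair(pair(c, e), pair(e, e)), e)))  →  pair(pair(a, e), g(pair(pair(c, e), pair(e, e)), e))   [R1 at 2]
3. pair(pair(a, e), g(pair(pair(c, e), pair(e, e)), e))  →  pair(pair(a, e), e)   [R1 at 2]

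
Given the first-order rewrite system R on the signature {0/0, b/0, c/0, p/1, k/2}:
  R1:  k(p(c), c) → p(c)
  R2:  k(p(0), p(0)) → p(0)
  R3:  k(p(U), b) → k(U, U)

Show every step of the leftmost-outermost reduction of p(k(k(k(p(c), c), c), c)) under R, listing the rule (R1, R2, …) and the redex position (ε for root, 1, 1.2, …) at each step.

1. p(k(k(k(p(c), c), c), c))  →  p(k(k(p(c), c), c))   [R1 at 1.1.1]
2. p(k(k(p(c), c), c))  →  p(k(p(c), c))   [R1 at 1.1]
3. p(k(p(c), c))  →  p(p(c))   [R1 at 1]

p(p(c))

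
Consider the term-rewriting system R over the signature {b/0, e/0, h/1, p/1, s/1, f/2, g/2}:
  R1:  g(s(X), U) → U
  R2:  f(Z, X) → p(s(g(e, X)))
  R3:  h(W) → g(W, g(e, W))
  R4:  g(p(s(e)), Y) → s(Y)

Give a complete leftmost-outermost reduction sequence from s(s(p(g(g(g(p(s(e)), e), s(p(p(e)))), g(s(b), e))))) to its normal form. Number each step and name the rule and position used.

1. s(s(p(g(g(g(p(s(e)), e), s(p(p(e)))), g(s(b), e)))))  →  s(s(p(g(g(s(e), s(p(p(e)))), g(s(b), e)))))   [R4 at 1.1.1.1.1]
2. s(s(p(g(g(s(e), s(p(p(e)))), g(s(b), e)))))  →  s(s(p(g(s(p(p(e))), g(s(b), e)))))   [R1 at 1.1.1.1]
3. s(s(p(g(s(p(p(e))), g(s(b), e)))))  →  s(s(p(g(s(b), e))))   [R1 at 1.1.1]
4. s(s(p(g(s(b), e))))  →  s(s(p(e)))   [R1 at 1.1.1]

s(s(p(e)))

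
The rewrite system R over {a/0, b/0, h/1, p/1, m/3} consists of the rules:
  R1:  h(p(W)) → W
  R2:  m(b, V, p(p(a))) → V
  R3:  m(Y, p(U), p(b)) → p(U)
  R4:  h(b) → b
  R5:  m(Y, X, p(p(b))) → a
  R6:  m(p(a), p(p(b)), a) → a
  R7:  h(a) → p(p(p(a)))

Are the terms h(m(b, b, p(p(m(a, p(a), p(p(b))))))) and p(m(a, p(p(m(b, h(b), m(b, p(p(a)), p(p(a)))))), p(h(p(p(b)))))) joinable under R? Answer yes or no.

Reduce t₁ = h(m(b, b, p(p(m(a, p(a), p(p(b))))))):
1. h(m(b, b, p(p(m(a, p(a), p(p(b)))))))  →  h(m(b, b, p(p(a))))   [R5 at 1.3.1.1]
2. h(m(b, b, p(p(a))))  →  h(b)   [R2 at 1]
3. h(b)  →  b   [R4 at ε]

Reduce t₂ = p(m(a, p(p(m(b, h(b), m(b, p(p(a)), p(p(a)))))), p(h(p(p(b)))))):
1. p(m(a, p(p(m(b, h(b), m(b, p(p(a)), p(p(a)))))), p(h(p(p(b))))))  →  p(m(a, p(p(m(b, b, m(b, p(p(a)), p(p(a)))))), p(h(p(p(b))))))   [R4 at 1.2.1.1.2]
2. p(m(a, p(p(m(b, b, m(b, p(p(a)), p(p(a)))))), p(h(p(p(b))))))  →  p(m(a, p(p(m(b, b, p(p(a))))), p(h(p(p(b))))))   [R2 at 1.2.1.1.3]
3. p(m(a, p(p(m(b, b, p(p(a))))), p(h(p(p(b))))))  →  p(m(a, p(p(b)), p(h(p(p(b))))))   [R2 at 1.2.1.1]
4. p(m(a, p(p(b)), p(h(p(p(b))))))  →  p(m(a, p(p(b)), p(p(b))))   [R1 at 1.3.1]
5. p(m(a, p(p(b)), p(p(b))))  →  p(a)   [R5 at 1]

no — NF(t₁) = b, NF(t₂) = p(a)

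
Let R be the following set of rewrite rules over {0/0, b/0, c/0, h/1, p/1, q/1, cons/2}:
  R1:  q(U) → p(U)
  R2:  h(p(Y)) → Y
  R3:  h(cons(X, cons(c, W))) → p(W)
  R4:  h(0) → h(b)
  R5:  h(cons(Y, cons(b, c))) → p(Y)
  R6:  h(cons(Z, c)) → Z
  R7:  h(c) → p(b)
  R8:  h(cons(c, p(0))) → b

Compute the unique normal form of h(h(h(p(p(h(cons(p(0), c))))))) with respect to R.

0

1. h(h(h(p(p(h(cons(p(0), c)))))))  →  h(h(p(h(cons(p(0), c)))))   [R2 at 1.1]
2. h(h(p(h(cons(p(0), c)))))  →  h(h(cons(p(0), c)))   [R2 at 1]
3. h(h(cons(p(0), c)))  →  h(p(0))   [R6 at 1]
4. h(p(0))  →  0   [R2 at ε]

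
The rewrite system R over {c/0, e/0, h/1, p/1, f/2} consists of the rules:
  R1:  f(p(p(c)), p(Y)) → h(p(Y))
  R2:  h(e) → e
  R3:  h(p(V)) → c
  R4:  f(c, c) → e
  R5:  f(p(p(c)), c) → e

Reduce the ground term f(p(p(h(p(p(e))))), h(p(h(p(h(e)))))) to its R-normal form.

e

1. f(p(p(h(p(p(e))))), h(p(h(p(h(e))))))  →  f(p(p(c)), h(p(h(p(h(e))))))   [R3 at 1.1.1]
2. f(p(p(c)), h(p(h(p(h(e))))))  →  f(p(p(c)), c)   [R3 at 2]
3. f(p(p(c)), c)  →  e   [R5 at ε]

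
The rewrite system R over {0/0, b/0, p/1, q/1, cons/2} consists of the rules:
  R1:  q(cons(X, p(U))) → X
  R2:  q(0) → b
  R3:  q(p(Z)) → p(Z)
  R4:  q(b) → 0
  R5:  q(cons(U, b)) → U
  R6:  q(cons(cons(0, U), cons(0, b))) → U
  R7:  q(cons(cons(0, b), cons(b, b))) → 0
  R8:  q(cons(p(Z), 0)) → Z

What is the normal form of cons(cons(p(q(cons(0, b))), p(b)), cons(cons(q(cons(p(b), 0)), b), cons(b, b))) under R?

cons(cons(p(0), p(b)), cons(cons(b, b), cons(b, b)))

1. cons(cons(p(q(cons(0, b))), p(b)), cons(cons(q(cons(p(b), 0)), b), cons(b, b)))  →  cons(cons(p(0), p(b)), cons(cons(q(cons(p(b), 0)), b), cons(b, b)))   [R5 at 1.1.1]
2. cons(cons(p(0), p(b)), cons(cons(q(cons(p(b), 0)), b), cons(b, b)))  →  cons(cons(p(0), p(b)), cons(cons(b, b), cons(b, b)))   [R8 at 2.1.1]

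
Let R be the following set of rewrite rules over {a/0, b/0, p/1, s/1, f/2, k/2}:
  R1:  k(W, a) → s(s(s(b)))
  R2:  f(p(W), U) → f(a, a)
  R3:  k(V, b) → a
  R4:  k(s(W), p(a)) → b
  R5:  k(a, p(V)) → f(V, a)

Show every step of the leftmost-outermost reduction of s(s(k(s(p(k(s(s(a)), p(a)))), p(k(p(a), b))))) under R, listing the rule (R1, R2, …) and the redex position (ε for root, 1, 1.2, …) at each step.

s(s(b))

1. s(s(k(s(p(k(s(s(a)), p(a)))), p(k(p(a), b)))))  →  s(s(k(s(p(b)), p(k(p(a), b)))))   [R4 at 1.1.1.1.1]
2. s(s(k(s(p(b)), p(k(p(a), b)))))  →  s(s(k(s(p(b)), p(a))))   [R3 at 1.1.2.1]
3. s(s(k(s(p(b)), p(a))))  →  s(s(b))   [R4 at 1.1]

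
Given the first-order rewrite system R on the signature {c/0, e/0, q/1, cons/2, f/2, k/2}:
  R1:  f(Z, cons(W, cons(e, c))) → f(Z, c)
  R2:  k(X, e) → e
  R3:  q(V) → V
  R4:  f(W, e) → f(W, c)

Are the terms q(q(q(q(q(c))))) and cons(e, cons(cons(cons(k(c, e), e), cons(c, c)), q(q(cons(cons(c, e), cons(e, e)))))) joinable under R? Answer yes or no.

no — NF(t₁) = c, NF(t₂) = cons(e, cons(cons(cons(e, e), cons(c, c)), cons(cons(c, e), cons(e, e))))

Reduce t₁ = q(q(q(q(q(c))))):
1. q(q(q(q(q(c)))))  →  q(q(q(q(c))))   [R3 at ε]
2. q(q(q(q(c))))  →  q(q(q(c)))   [R3 at ε]
3. q(q(q(c)))  →  q(q(c))   [R3 at ε]
4. q(q(c))  →  q(c)   [R3 at ε]
5. q(c)  →  c   [R3 at ε]

Reduce t₂ = cons(e, cons(cons(cons(k(c, e), e), cons(c, c)), q(q(cons(cons(c, e), cons(e, e)))))):
1. cons(e, cons(cons(cons(k(c, e), e), cons(c, c)), q(q(cons(cons(c, e), cons(e, e))))))  →  cons(e, cons(cons(cons(e, e), cons(c, c)), q(q(cons(cons(c, e), cons(e, e))))))   [R2 at 2.1.1.1]
2. cons(e, cons(cons(cons(e, e), cons(c, c)), q(q(cons(cons(c, e), cons(e, e))))))  →  cons(e, cons(cons(cons(e, e), cons(c, c)), q(cons(cons(c, e), cons(e, e)))))   [R3 at 2.2]
3. cons(e, cons(cons(cons(e, e), cons(c, c)), q(cons(cons(c, e), cons(e, e)))))  →  cons(e, cons(cons(cons(e, e), cons(c, c)), cons(cons(c, e), cons(e, e))))   [R3 at 2.2]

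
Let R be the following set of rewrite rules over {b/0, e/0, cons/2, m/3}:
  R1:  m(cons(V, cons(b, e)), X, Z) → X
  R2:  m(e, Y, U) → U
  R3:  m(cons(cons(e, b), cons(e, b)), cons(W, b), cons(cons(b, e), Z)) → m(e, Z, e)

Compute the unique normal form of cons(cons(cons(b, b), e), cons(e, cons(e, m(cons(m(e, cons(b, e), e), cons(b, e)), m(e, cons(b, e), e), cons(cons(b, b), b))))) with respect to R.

cons(cons(cons(b, b), e), cons(e, cons(e, e)))

1. cons(cons(cons(b, b), e), cons(e, cons(e, m(cons(m(e, cons(b, e), e), cons(b, e)), m(e, cons(b, e), e), cons(cons(b, b), b)))))  →  cons(cons(cons(b, b), e), cons(e, cons(e, m(e, cons(b, e), e))))   [R1 at 2.2.2]
2. cons(cons(cons(b, b), e), cons(e, cons(e, m(e, cons(b, e), e))))  →  cons(cons(cons(b, b), e), cons(e, cons(e, e)))   [R2 at 2.2.2]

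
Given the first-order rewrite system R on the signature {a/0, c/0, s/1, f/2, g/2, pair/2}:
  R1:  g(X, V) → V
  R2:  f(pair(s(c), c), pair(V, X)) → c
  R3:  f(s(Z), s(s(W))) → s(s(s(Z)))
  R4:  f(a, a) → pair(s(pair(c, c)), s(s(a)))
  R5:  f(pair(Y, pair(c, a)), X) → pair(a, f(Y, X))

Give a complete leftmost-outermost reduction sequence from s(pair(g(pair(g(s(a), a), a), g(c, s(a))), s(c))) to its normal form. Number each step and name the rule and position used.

s(pair(s(a), s(c)))

1. s(pair(g(pair(g(s(a), a), a), g(c, s(a))), s(c)))  →  s(pair(g(c, s(a)), s(c)))   [R1 at 1.1]
2. s(pair(g(c, s(a)), s(c)))  →  s(pair(s(a), s(c)))   [R1 at 1.1]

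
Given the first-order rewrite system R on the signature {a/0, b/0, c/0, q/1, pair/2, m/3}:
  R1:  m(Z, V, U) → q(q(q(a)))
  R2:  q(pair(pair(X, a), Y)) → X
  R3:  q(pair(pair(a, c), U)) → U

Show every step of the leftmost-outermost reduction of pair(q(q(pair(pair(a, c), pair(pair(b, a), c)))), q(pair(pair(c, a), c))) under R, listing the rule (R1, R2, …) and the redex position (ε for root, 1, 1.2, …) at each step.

1. pair(q(q(pair(pair(a, c), pair(pair(b, a), c)))), q(pair(pair(c, a), c)))  →  pair(q(pair(pair(b, a), c)), q(pair(pair(c, a), c)))   [R3 at 1.1]
2. pair(q(pair(pair(b, a), c)), q(pair(pair(c, a), c)))  →  pair(b, q(pair(pair(c, a), c)))   [R2 at 1]
3. pair(b, q(pair(pair(c, a), c)))  →  pair(b, c)   [R2 at 2]

pair(b, c)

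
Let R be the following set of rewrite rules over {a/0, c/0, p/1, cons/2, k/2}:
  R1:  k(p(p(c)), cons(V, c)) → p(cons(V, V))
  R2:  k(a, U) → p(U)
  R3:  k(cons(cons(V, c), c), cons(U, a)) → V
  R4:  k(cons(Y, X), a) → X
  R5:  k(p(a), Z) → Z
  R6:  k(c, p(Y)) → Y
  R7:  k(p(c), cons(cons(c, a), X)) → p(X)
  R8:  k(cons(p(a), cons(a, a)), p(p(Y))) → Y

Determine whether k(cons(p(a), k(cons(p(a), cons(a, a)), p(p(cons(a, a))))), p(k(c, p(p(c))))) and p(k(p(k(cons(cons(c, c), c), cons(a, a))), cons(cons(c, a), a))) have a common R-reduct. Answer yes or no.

no — NF(t₁) = c, NF(t₂) = p(p(a))

Reduce t₁ = k(cons(p(a), k(cons(p(a), cons(a, a)), p(p(cons(a, a))))), p(k(c, p(p(c))))):
1. k(cons(p(a), k(cons(p(a), cons(a, a)), p(p(cons(a, a))))), p(k(c, p(p(c)))))  →  k(cons(p(a), cons(a, a)), p(k(c, p(p(c)))))   [R8 at 1.2]
2. k(cons(p(a), cons(a, a)), p(k(c, p(p(c)))))  →  k(cons(p(a), cons(a, a)), p(p(c)))   [R6 at 2.1]
3. k(cons(p(a), cons(a, a)), p(p(c)))  →  c   [R8 at ε]

Reduce t₂ = p(k(p(k(cons(cons(c, c), c), cons(a, a))), cons(cons(c, a), a))):
1. p(k(p(k(cons(cons(c, c), c), cons(a, a))), cons(cons(c, a), a)))  →  p(k(p(c), cons(cons(c, a), a)))   [R3 at 1.1.1]
2. p(k(p(c), cons(cons(c, a), a)))  →  p(p(a))   [R7 at 1]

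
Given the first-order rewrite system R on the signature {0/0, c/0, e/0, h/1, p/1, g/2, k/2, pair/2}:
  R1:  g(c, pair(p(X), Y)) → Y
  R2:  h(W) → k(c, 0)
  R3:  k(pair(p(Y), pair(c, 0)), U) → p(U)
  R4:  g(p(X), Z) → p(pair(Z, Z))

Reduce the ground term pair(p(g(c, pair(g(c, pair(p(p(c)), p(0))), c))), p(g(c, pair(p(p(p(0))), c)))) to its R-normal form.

pair(p(c), p(c))

1. pair(p(g(c, pair(g(c, pair(p(p(c)), p(0))), c))), p(g(c, pair(p(p(p(0))), c))))  →  pair(p(g(c, pair(p(0), c))), p(g(c, pair(p(p(p(0))), c))))   [R1 at 1.1.2.1]
2. pair(p(g(c, pair(p(0), c))), p(g(c, pair(p(p(p(0))), c))))  →  pair(p(c), p(g(c, pair(p(p(p(0))), c))))   [R1 at 1.1]
3. pair(p(c), p(g(c, pair(p(p(p(0))), c))))  →  pair(p(c), p(c))   [R1 at 2.1]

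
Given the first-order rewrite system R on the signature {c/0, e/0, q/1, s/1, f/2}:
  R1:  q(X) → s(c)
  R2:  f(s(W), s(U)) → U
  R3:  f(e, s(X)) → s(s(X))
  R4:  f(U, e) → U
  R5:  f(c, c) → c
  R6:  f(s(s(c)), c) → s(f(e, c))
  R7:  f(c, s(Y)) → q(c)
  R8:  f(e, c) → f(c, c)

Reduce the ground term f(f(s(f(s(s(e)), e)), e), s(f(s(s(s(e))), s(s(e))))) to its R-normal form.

s(e)

1. f(f(s(f(s(s(e)), e)), e), s(f(s(s(s(e))), s(s(e)))))  →  f(s(f(s(s(e)), e)), s(f(s(s(s(e))), s(s(e)))))   [R4 at 1]
2. f(s(f(s(s(e)), e)), s(f(s(s(s(e))), s(s(e)))))  →  f(s(s(s(e))), s(s(e)))   [R2 at ε]
3. f(s(s(s(e))), s(s(e)))  →  s(e)   [R2 at ε]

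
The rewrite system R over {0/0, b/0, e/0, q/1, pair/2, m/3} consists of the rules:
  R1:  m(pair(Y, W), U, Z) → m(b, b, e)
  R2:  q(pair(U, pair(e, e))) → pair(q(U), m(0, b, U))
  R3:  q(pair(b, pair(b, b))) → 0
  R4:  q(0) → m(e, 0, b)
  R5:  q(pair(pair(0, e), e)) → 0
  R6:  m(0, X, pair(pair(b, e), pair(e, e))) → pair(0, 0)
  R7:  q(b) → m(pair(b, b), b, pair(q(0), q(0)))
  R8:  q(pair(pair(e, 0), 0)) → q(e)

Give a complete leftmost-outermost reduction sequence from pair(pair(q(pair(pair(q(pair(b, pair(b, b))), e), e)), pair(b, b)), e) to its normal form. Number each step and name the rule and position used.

1. pair(pair(q(pair(pair(q(pair(b, pair(b, b))), e), e)), pair(b, b)), e)  →  pair(pair(q(pair(pair(0, e), e)), pair(b, b)), e)   [R3 at 1.1.1.1.1]
2. pair(pair(q(pair(pair(0, e), e)), pair(b, b)), e)  →  pair(pair(0, pair(b, b)), e)   [R5 at 1.1]

pair(pair(0, pair(b, b)), e)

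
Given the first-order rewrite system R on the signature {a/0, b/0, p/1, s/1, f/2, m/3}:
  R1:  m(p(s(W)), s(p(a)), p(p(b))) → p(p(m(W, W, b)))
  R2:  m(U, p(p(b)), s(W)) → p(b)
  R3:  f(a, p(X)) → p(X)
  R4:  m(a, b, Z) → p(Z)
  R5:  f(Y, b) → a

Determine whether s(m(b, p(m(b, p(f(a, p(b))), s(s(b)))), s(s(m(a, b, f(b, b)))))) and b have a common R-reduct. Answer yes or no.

no — NF(t₁) = s(p(b)), NF(t₂) = b

Reduce t₁ = s(m(b, p(m(b, p(f(a, p(b))), s(s(b)))), s(s(m(a, b, f(b, b)))))):
1. s(m(b, p(m(b, p(f(a, p(b))), s(s(b)))), s(s(m(a, b, f(b, b))))))  →  s(m(b, p(m(b, p(p(b)), s(s(b)))), s(s(m(a, b, f(b, b))))))   [R3 at 1.2.1.2.1]
2. s(m(b, p(m(b, p(p(b)), s(s(b)))), s(s(m(a, b, f(b, b))))))  →  s(m(b, p(p(b)), s(s(m(a, b, f(b, b))))))   [R2 at 1.2.1]
3. s(m(b, p(p(b)), s(s(m(a, b, f(b, b))))))  →  s(p(b))   [R2 at 1]

Reduce t₂ = b:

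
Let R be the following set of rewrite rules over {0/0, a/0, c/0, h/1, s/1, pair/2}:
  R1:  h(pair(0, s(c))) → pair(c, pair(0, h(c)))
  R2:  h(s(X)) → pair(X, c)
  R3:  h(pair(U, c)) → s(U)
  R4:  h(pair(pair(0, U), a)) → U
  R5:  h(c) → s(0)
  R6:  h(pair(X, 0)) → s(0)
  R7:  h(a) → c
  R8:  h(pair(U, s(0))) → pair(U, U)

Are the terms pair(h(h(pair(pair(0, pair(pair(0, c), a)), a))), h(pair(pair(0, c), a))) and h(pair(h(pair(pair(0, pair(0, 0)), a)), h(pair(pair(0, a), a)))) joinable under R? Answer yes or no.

Reduce t₁ = pair(h(h(pair(pair(0, pair(pair(0, c), a)), a))), h(pair(pair(0, c), a))):
1. pair(h(h(pair(pair(0, pair(pair(0, c), a)), a))), h(pair(pair(0, c), a)))  →  pair(h(pair(pair(0, c), a)), h(pair(pair(0, c), a)))   [R4 at 1.1]
2. pair(h(pair(pair(0, c), a)), h(pair(pair(0, c), a)))  →  pair(c, h(pair(pair(0, c), a)))   [R4 at 1]
3. pair(c, h(pair(pair(0, c), a)))  →  pair(c, c)   [R4 at 2]

Reduce t₂ = h(pair(h(pair(pair(0, pair(0, 0)), a)), h(pair(pair(0, a), a)))):
1. h(pair(h(pair(pair(0, pair(0, 0)), a)), h(pair(pair(0, a), a))))  →  h(pair(pair(0, 0), h(pair(pair(0, a), a))))   [R4 at 1.1]
2. h(pair(pair(0, 0), h(pair(pair(0, a), a))))  →  h(pair(pair(0, 0), a))   [R4 at 1.2]
3. h(pair(pair(0, 0), a))  →  0   [R4 at ε]

no — NF(t₁) = pair(c, c), NF(t₂) = 0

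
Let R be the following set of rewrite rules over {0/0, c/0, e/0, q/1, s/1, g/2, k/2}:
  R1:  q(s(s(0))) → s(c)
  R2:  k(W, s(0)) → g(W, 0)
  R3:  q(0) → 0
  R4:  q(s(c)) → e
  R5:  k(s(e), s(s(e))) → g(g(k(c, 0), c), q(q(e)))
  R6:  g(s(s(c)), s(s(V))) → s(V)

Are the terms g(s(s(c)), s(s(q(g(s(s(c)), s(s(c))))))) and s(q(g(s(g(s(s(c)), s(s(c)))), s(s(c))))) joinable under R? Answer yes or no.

Reduce t₁ = g(s(s(c)), s(s(q(g(s(s(c)), s(s(c))))))):
1. g(s(s(c)), s(s(q(g(s(s(c)), s(s(c)))))))  →  s(q(g(s(s(c)), s(s(c)))))   [R6 at ε]
2. s(q(g(s(s(c)), s(s(c)))))  →  s(q(s(c)))   [R6 at 1.1]
3. s(q(s(c)))  →  s(e)   [R4 at 1]

Reduce t₂ = s(q(g(s(g(s(s(c)), s(s(c)))), s(s(c))))):
1. s(q(g(s(g(s(s(c)), s(s(c)))), s(s(c)))))  →  s(q(g(s(s(c)), s(s(c)))))   [R6 at 1.1.1.1]
2. s(q(g(s(s(c)), s(s(c)))))  →  s(q(s(c)))   [R6 at 1.1]
3. s(q(s(c)))  →  s(e)   [R4 at 1]

yes — NF(t₁) = s(e), NF(t₂) = s(e)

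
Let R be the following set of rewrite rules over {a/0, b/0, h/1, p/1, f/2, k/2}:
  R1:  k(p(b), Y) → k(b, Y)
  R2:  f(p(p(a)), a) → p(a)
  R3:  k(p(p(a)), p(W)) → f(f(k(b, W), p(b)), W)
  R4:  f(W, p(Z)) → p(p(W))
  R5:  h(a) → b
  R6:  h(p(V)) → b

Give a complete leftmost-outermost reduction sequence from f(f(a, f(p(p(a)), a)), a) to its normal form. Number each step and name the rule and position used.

p(a)

1. f(f(a, f(p(p(a)), a)), a)  →  f(f(a, p(a)), a)   [R2 at 1.2]
2. f(f(a, p(a)), a)  →  f(p(p(a)), a)   [R4 at 1]
3. f(p(p(a)), a)  →  p(a)   [R2 at ε]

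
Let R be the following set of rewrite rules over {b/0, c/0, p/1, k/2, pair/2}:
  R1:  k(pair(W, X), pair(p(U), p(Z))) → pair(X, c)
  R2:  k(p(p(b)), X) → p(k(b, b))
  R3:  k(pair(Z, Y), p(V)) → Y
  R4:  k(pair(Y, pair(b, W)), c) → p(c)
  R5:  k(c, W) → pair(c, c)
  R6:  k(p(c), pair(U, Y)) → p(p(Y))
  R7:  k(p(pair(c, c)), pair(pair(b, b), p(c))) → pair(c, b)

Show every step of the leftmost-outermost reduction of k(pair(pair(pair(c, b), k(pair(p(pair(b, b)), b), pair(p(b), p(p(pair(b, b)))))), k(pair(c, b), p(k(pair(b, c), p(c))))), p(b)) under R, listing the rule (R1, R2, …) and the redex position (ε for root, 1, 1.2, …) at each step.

b

1. k(pair(pair(pair(c, b), k(pair(p(pair(b, b)), b), pair(p(b), p(p(pair(b, b)))))), k(pair(c, b), p(k(pair(b, c), p(c))))), p(b))  →  k(pair(c, b), p(k(pair(b, c), p(c))))   [R3 at ε]
2. k(pair(c, b), p(k(pair(b, c), p(c))))  →  b   [R3 at ε]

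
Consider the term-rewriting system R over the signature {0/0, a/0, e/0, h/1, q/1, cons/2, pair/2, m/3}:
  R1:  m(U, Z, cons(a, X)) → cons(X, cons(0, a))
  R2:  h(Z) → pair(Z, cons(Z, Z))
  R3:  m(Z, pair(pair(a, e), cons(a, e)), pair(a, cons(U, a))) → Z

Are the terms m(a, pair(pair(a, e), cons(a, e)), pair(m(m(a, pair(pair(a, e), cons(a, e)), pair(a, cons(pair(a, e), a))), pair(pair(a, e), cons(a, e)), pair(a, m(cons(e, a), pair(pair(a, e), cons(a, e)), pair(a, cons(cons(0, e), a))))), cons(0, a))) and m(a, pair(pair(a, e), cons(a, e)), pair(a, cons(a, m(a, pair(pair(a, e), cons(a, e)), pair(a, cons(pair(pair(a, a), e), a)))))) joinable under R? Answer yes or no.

Reduce t₁ = m(a, pair(pair(a, e), cons(a, e)), pair(m(m(a, pair(pair(a, e), cons(a, e)), pair(a, cons(pair(a, e), a))), pair(pair(a, e), cons(a, e)), pair(a, m(cons(e, a), pair(pair(a, e), cons(a, e)), pair(a, cons(cons(0, e), a))))), cons(0, a))):
1. m(a, pair(pair(a, e), cons(a, e)), pair(m(m(a, pair(pair(a, e), cons(a, e)), pair(a, cons(pair(a, e), a))), pair(pair(a, e), cons(a, e)), pair(a, m(cons(e, a), pair(pair(a, e), cons(a, e)), pair(a, cons(cons(0, e), a))))), cons(0, a)))  →  m(a, pair(pair(a, e), cons(a, e)), pair(m(a, pair(pair(a, e), cons(a, e)), pair(a, m(cons(e, a), pair(pair(a, e), cons(a, e)), pair(a, cons(cons(0, e), a))))), cons(0, a)))   [R3 at 3.1.1]
2. m(a, pair(pair(a, e), cons(a, e)), pair(m(a, pair(pair(a, e), cons(a, e)), pair(a, m(cons(e, a), pair(pair(a, e), cons(a, e)), pair(a, cons(cons(0, e), a))))), cons(0, a)))  →  m(a, pair(pair(a, e), cons(a, e)), pair(m(a, pair(pair(a, e), cons(a, e)), pair(a, cons(e, a))), cons(0, a)))   [R3 at 3.1.3.2]
3. m(a, pair(pair(a, e), cons(a, e)), pair(m(a, pair(pair(a, e), cons(a, e)), pair(a, cons(e, a))), cons(0, a)))  →  m(a, pair(pair(a, e), cons(a, e)), pair(a, cons(0, a)))   [R3 at 3.1]
4. m(a, pair(pair(a, e), cons(a, e)), pair(a, cons(0, a)))  →  a   [R3 at ε]

Reduce t₂ = m(a, pair(pair(a, e), cons(a, e)), pair(a, cons(a, m(a, pair(pair(a, e), cons(a, e)), pair(a, cons(pair(pair(a, a), e), a)))))):
1. m(a, pair(pair(a, e), cons(a, e)), pair(a, cons(a, m(a, pair(pair(a, e), cons(a, e)), pair(a, cons(pair(pair(a, a), e), a))))))  →  m(a, pair(pair(a, e), cons(a, e)), pair(a, cons(a, a)))   [R3 at 3.2.2]
2. m(a, pair(pair(a, e), cons(a, e)), pair(a, cons(a, a)))  →  a   [R3 at ε]

yes — NF(t₁) = a, NF(t₂) = a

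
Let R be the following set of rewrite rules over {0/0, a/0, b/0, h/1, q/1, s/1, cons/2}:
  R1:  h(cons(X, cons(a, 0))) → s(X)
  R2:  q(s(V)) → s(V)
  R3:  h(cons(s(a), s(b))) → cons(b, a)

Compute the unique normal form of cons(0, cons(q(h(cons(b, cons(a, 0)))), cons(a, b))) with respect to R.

1. cons(0, cons(q(h(cons(b, cons(a, 0)))), cons(a, b)))  →  cons(0, cons(q(s(b)), cons(a, b)))   [R1 at 2.1.1]
2. cons(0, cons(q(s(b)), cons(a, b)))  →  cons(0, cons(s(b), cons(a, b)))   [R2 at 2.1]

cons(0, cons(s(b), cons(a, b)))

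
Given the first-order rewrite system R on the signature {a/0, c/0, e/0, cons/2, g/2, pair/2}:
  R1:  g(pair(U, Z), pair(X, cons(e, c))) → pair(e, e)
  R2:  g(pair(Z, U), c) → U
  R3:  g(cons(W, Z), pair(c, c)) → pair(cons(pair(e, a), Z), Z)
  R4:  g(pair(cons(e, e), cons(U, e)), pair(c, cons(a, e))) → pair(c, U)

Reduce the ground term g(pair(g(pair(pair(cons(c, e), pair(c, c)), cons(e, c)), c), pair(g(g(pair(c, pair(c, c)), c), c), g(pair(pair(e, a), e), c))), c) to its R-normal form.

pair(c, e)

1. g(pair(g(pair(pair(cons(c, e), pair(c, c)), cons(e, c)), c), pair(g(g(pair(c, pair(c, c)), c), c), g(pair(pair(e, a), e), c))), c)  →  pair(g(g(pair(c, pair(c, c)), c), c), g(pair(pair(e, a), e), c))   [R2 at ε]
2. pair(g(g(pair(c, pair(c, c)), c), c), g(pair(pair(e, a), e), c))  →  pair(g(pair(c, c), c), g(pair(pair(e, a), e), c))   [R2 at 1.1]
3. pair(g(pair(c, c), c), g(pair(pair(e, a), e), c))  →  pair(c, g(pair(pair(e, a), e), c))   [R2 at 1]
4. pair(c, g(pair(pair(e, a), e), c))  →  pair(c, e)   [R2 at 2]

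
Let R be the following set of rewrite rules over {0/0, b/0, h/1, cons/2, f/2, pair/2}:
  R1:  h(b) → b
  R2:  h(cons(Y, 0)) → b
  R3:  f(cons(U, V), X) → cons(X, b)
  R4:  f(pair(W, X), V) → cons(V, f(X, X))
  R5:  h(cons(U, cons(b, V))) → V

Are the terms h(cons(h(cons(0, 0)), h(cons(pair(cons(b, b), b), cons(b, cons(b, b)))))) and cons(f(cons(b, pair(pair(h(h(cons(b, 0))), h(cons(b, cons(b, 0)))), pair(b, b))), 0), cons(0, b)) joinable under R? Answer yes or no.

no — NF(t₁) = b, NF(t₂) = cons(cons(0, b), cons(0, b))

Reduce t₁ = h(cons(h(cons(0, 0)), h(cons(pair(cons(b, b), b), cons(b, cons(b, b)))))):
1. h(cons(h(cons(0, 0)), h(cons(pair(cons(b, b), b), cons(b, cons(b, b))))))  →  h(cons(b, h(cons(pair(cons(b, b), b), cons(b, cons(b, b))))))   [R2 at 1.1]
2. h(cons(b, h(cons(pair(cons(b, b), b), cons(b, cons(b, b))))))  →  h(cons(b, cons(b, b)))   [R5 at 1.2]
3. h(cons(b, cons(b, b)))  →  b   [R5 at ε]

Reduce t₂ = cons(f(cons(b, pair(pair(h(h(cons(b, 0))), h(cons(b, cons(b, 0)))), pair(b, b))), 0), cons(0, b)):
1. cons(f(cons(b, pair(pair(h(h(cons(b, 0))), h(cons(b, cons(b, 0)))), pair(b, b))), 0), cons(0, b))  →  cons(cons(0, b), cons(0, b))   [R3 at 1]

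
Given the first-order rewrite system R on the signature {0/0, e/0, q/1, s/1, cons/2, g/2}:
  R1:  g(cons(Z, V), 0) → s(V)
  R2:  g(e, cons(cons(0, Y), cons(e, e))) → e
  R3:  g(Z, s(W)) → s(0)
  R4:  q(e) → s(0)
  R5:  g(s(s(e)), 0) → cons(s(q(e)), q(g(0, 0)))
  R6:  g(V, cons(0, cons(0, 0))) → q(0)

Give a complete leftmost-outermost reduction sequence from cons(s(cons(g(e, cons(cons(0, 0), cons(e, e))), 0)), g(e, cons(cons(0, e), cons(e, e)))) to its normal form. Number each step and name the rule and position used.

cons(s(cons(e, 0)), e)

1. cons(s(cons(g(e, cons(cons(0, 0), cons(e, e))), 0)), g(e, cons(cons(0, e), cons(e, e))))  →  cons(s(cons(e, 0)), g(e, cons(cons(0, e), cons(e, e))))   [R2 at 1.1.1]
2. cons(s(cons(e, 0)), g(e, cons(cons(0, e), cons(e, e))))  →  cons(s(cons(e, 0)), e)   [R2 at 2]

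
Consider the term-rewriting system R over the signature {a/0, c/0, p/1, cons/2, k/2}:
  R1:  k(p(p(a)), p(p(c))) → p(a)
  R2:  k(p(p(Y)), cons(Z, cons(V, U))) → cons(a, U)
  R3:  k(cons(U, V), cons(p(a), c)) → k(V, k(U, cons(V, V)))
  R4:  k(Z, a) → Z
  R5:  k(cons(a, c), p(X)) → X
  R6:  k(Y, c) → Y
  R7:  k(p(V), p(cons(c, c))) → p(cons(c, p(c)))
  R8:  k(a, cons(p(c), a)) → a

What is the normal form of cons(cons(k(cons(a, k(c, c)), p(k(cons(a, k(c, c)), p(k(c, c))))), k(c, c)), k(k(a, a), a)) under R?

cons(cons(c, c), a)

1. cons(cons(k(cons(a, k(c, c)), p(k(cons(a, k(c, c)), p(k(c, c))))), k(c, c)), k(k(a, a), a))  →  cons(cons(k(cons(a, c), p(k(cons(a, k(c, c)), p(k(c, c))))), k(c, c)), k(k(a, a), a))   [R6 at 1.1.1.2]
2. cons(cons(k(cons(a, c), p(k(cons(a, k(c, c)), p(k(c, c))))), k(c, c)), k(k(a, a), a))  →  cons(cons(k(cons(a, k(c, c)), p(k(c, c))), k(c, c)), k(k(a, a), a))   [R5 at 1.1]
3. cons(cons(k(cons(a, k(c, c)), p(k(c, c))), k(c, c)), k(k(a, a), a))  →  cons(cons(k(cons(a, c), p(k(c, c))), k(c, c)), k(k(a, a), a))   [R6 at 1.1.1.2]
4. cons(cons(k(cons(a, c), p(k(c, c))), k(c, c)), k(k(a, a), a))  →  cons(cons(k(c, c), k(c, c)), k(k(a, a), a))   [R5 at 1.1]
5. cons(cons(k(c, c), k(c, c)), k(k(a, a), a))  →  cons(cons(c, k(c, c)), k(k(a, a), a))   [R6 at 1.1]
6. cons(cons(c, k(c, c)), k(k(a, a), a))  →  cons(cons(c, c), k(k(a, a), a))   [R6 at 1.2]
7. cons(cons(c, c), k(k(a, a), a))  →  cons(cons(c, c), k(a, a))   [R4 at 2]
8. cons(cons(c, c), k(a, a))  →  cons(cons(c, c), a)   [R4 at 2]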